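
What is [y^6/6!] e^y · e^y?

The EGF product rule gives c_6 = Σ_{k_1+k_2=6} C(6; k_1,k_2) · ∏ g_i(k_i), where e^y gives (1)^k; e^y gives (1)^k.
g_1(k) for k = 0…6: 1, 1, 1, 1, 1, 1, 1.
g_2(k) for k = 0…6: 1, 1, 1, 1, 1, 1, 1.
c_6 = Σ_k C(6,k)·g_1(k)·g_2(6−k) = 1·1·1 + 6·1·1 + 15·1·1 + 20·1·1 + 15·1·1 + 6·1·1 + 1·1·1 = 1 + 6 + 15 + 20 + 15 + 6 + 1 = 64.

64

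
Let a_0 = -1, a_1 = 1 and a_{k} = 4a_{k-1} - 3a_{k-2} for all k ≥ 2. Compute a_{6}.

The ordinary generating function has denominator 1 - 4q + 3q^2.
Iterating the recurrence: a_0,…,a_{6} = -1, 1, 7, 25, 79, 241, 727.

727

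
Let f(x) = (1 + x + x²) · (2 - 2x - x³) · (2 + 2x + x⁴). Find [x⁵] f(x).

(1 + x + x²) has coefficients 1,1,1 for degrees 0…2.
(2 - 2x - x³) has coefficients 2,-2,0,-1,0,0 for degrees 0…5.
Finally multiplying by (2 + 2x + x⁴), the product of all factors after the first has coefficients 4,0,-4,-2,0,-2 for degrees 0…5.
[x⁵] = 1·(-2) + 1·0 + 1·(-2) = -4.

-4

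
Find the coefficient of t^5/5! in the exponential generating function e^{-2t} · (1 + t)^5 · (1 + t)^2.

The EGF product rule gives c_5 = Σ_{k_1+k_2+k_3=5} C(5; k_1,k_2,k_3) · ∏ g_i(k_i), where e^{-2t} gives (-2)^k; (1+t)^5 gives the falling factorial (5)_k; (1+t)^2 gives the falling factorial (2)_k.
g_1(k) for k = 0…5: 1, -2, 4, -8, 16, -32.
g_2(k) for k = 0…5: 1, 5, 20, 60, 120, 120.
g_3(k) for k = 0…5: 1, 2, 2, 0, 0, 0.
First combine the last two factors: h(k) = Σ_j C(k,j)·g_2(j)·g_3(k−j) for k = 0…5: 1, 7, 42, 210, 840, 2520.
c_5 = Σ_k C(5,k)·g_1(k)·h(5−k) = 1·1·2520 + 5·(-2)·840 + 10·4·210 + 10·(-8)·42 + 5·16·7 + 1·(-32)·1 = 2520 − 8400 + 8400 − 3360 + 560 − 32 = -312.

-312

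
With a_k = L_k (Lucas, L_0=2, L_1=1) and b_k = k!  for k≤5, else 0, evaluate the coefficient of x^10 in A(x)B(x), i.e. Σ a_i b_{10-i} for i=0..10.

This is [x^10] in the product of the two ordinary generating functions.
Σ = 2·0 + 1·0 + 3·0 + 4·0 + 7·0 + 11·120 + 18·24 + 29·6 + 47·2 + 76·1 + 123·1 = 2219.

2219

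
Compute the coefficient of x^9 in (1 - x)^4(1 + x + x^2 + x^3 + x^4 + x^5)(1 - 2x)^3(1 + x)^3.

(1 - x)^4 has coefficients 1,-4,6,-4,1 for degrees 0…4.
(1 + x + x^2 + x^3 + x^4 + x^5) has coefficients 1,1,1,1,1,1,0,0,0,0 for degrees 0…9.
Multiplying by (1 - 2x)^3 gives running coefficients 1,-5,7,-1,-1,-1,-2,4,-8,0 for degrees 0…9.
Finally multiplying by (1 + x)^3, the product of all factors after the first has coefficients 1,-2,-5,6,12,0,-9,-6,-3,-14 for degrees 0…9.
[x^9] = 1·(-14) − 4·(-3) + 6·(-6) − 4·(-9) + 1·0 = -2.

-2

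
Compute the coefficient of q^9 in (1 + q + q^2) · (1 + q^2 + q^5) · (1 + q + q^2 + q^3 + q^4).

3

(1 + q + q^2) has coefficients 1,1,1 for degrees 0…2.
(1 + q^2 + q^5) has coefficients 1,0,1,0,0,1,0,0,0,0 for degrees 0…9.
Finally multiplying by (1 + q + q^2 + q^3 + q^4), the product of all factors after the first has coefficients 1,1,2,2,2,2,2,1,1,1 for degrees 0…9.
[q^9] = 1·1 + 1·1 + 1·1 = 3.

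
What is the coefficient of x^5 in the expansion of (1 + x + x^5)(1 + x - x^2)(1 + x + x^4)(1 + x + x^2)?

(1 + x + x^5) has coefficients 1,1,0,0,0,1 for degrees 0…5.
(1 + x - x^2) has coefficients 1,1,-1,0,0,0 for degrees 0…5.
Multiplying by (1 + x + x^4) gives running coefficients 1,2,0,-1,1,1 for degrees 0…5.
Finally multiplying by (1 + x + x^2), the product of all factors after the first has coefficients 1,3,3,1,0,1 for degrees 0…5.
[x^5] = 1·1 + 1·0 + 1·1 = 2.

2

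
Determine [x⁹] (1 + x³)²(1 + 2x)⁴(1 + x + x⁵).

(1 + x³)² has coefficients 1,0,0,2,0,0,1 for degrees 0…6.
(1 + 2x)⁴ has coefficients 1,8,24,32,16,0,0,0,0,0 for degrees 0…9.
Finally multiplying by (1 + x + x⁵), the product of all factors after the first has coefficients 1,9,32,56,48,17,8,24,32,16 for degrees 0…9.
[x⁹] = 1·16 + 2·8 + 1·56 = 88.

88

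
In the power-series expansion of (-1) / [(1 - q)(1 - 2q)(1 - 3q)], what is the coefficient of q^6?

Partial fractions give a closed form: a_n = (-1/2)·1^n + (4)·2^n + (-9/2)·3^n.
At n = 6: a_6 = -3025.

-3025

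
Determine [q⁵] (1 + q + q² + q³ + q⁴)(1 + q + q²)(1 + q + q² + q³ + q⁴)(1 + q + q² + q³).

40

(1 + q + q² + q³ + q⁴) has coefficients 1,1,1,1,1 for degrees 0…4.
(1 + q + q²) has coefficients 1,1,1,0,0,0 for degrees 0…5.
Multiplying by (1 + q + q² + q³ + q⁴) gives running coefficients 1,2,3,3,3,2 for degrees 0…5.
Finally multiplying by (1 + q + q² + q³), the product of all factors after the first has coefficients 1,3,6,9,11,11 for degrees 0…5.
[q⁵] = 1·11 + 1·11 + 1·9 + 1·6 + 1·3 = 40.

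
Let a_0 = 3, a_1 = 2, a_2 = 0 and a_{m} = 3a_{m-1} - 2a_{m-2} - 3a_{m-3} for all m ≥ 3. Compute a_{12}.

The ordinary generating function has denominator 1 - 3z + 2z^2 + 3z^3.
Iterating the recurrence: a_0,…,a_{12} = 3, 2, 0, -13, -45, -109, -198, -241, 0, 1076, 3951, 9701, 17973.

17973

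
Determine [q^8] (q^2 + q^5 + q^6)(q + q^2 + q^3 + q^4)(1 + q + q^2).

(q^2 + q^5 + q^6) has coefficients 0,0,1,0,0,1,1 for degrees 0…6.
(q + q^2 + q^3 + q^4) has coefficients 0,1,1,1,1,0,0,0,0 for degrees 0…8.
Finally multiplying by (1 + q + q^2), the product of all factors after the first has coefficients 0,1,2,3,3,2,1,0,0 for degrees 0…8.
[q^8] = 1·1 + 1·3 + 1·2 = 6.

6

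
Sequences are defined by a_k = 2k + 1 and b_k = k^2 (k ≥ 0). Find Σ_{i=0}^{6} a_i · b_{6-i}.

This is [x^6] in the product of the two ordinary generating functions.
Σ = 1·36 + 3·25 + 5·16 + 7·9 + 9·4 + 11·1 + 13·0 = 301.

301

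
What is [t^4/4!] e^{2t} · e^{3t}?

The EGF product rule gives c_4 = Σ_{k_1+k_2=4} C(4; k_1,k_2) · ∏ g_i(k_i), where e^{2t} gives (2)^k; e^{3t} gives (3)^k.
g_1(k) for k = 0…4: 1, 2, 4, 8, 16.
g_2(k) for k = 0…4: 1, 3, 9, 27, 81.
c_4 = Σ_k C(4,k)·g_1(k)·g_2(4−k) = 1·1·81 + 4·2·27 + 6·4·9 + 4·8·3 + 1·16·1 = 81 + 216 + 216 + 96 + 16 = 625.

625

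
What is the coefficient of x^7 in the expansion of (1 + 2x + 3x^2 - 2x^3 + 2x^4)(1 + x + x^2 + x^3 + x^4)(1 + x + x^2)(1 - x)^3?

(1 + 2x + 3x^2 - 2x^3 + 2x^4) has coefficients 1,2,3,-2,2 for degrees 0…4.
(1 + x + x^2 + x^3 + x^4) has coefficients 1,1,1,1,1,0,0,0 for degrees 0…7.
Multiplying by (1 + x + x^2) gives running coefficients 1,2,3,3,3,2,1,0 for degrees 0…7.
Finally multiplying by (1 - x)^3, the product of all factors after the first has coefficients 1,-1,0,-1,1,-1,1,0 for degrees 0…7.
[x^7] = 1·0 + 2·1 + 3·(-1) − 2·1 + 2·(-1) = -5.

-5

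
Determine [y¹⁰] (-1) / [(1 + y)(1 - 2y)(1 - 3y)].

Partial fractions give a closed form: a_n = (-1/12)·(-1)^n + (4/3)·2^n + (-9/4)·3^n.
At n = 10: a_10 = -131495.

-131495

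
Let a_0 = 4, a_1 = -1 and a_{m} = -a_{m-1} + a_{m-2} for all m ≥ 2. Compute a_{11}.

The ordinary generating function has denominator 1 + q - q^2.
Iterating the recurrence: a_0,…,a_{11} = 4, -1, 5, -6, 11, -17, 28, -45, 73, -118, 191, -309.

-309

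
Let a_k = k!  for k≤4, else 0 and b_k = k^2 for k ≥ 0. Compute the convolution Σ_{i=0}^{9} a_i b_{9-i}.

Write out a_i and b_{9-i} for i = 0,…,9 and sum the products.
Σ = 1·81 + 1·64 + 2·49 + 6·36 + 24·25 + 0·16 + 0·9 + 0·4 + 0·1 + 0·0 = 1059.

1059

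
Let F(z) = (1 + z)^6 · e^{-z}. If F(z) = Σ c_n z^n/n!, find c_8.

-887

The EGF product rule gives c_8 = Σ_{k_1+k_2=8} C(8; k_1,k_2) · ∏ g_i(k_i), where (1+z)^6 gives the falling factorial (6)_k; e^{-z} gives (-1)^k.
g_1(k) for k = 0…8: 1, 6, 30, 120, 360, 720, 720, 0, 0.
g_2(k) for k = 0…8: 1, -1, 1, -1, 1, -1, 1, -1, 1.
c_8 = Σ_k C(8,k)·g_1(k)·g_2(8−k) = 1·1·1 + 8·6·(-1) + 28·30·1 + 56·120·(-1) + 70·360·1 + 56·720·(-1) + 28·720·1 = 1 − 48 + 840 − 6720 + 25200 − 40320 + 20160 = -887.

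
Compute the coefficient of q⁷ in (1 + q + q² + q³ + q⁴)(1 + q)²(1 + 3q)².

33

(1 + q + q² + q³ + q⁴) has coefficients 1,1,1,1,1 for degrees 0…4.
(1 + q)² has coefficients 1,2,1,0,0,0,0,0 for degrees 0…7.
Finally multiplying by (1 + 3q)², the product of all factors after the first has coefficients 1,8,22,24,9,0,0,0 for degrees 0…7.
[q⁷] = 1·0 + 1·0 + 1·0 + 1·9 + 1·24 = 33.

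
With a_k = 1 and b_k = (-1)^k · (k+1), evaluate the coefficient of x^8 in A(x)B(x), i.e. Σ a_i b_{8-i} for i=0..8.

Write out a_i and b_{8-i} for i = 0,…,8 and sum the products.
Σ = 1·9 + 1·(-8) + 1·7 + 1·(-6) + 1·5 + 1·(-4) + 1·3 + 1·(-2) + 1·1 = 5.

5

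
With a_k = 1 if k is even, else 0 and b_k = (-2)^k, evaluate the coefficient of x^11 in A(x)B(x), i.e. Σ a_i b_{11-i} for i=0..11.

Write out a_i and b_{11-i} for i = 0,…,11 and sum the products.
Σ = 1·(-2048) + 0·1024 + 1·(-512) + 0·256 + 1·(-128) + 0·64 + 1·(-32) + 0·16 + 1·(-8) + 0·4 + 1·(-2) + 0·1 = -2730.

-2730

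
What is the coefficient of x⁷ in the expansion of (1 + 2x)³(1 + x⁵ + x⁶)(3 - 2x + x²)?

(1 + 2x)³ has coefficients 1,6,12,8 for degrees 0…3.
(1 + x⁵ + x⁶) has coefficients 1,0,0,0,0,1,1,0 for degrees 0…7.
Finally multiplying by (3 - 2x + x²), the product of all factors after the first has coefficients 3,-2,1,0,0,3,1,-1 for degrees 0…7.
[x⁷] = 1·(-1) + 6·1 + 12·3 + 8·0 = 41.

41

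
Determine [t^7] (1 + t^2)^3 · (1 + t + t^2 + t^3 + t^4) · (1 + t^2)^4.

(1 + t^2)^3 has coefficients 1,0,3,0,3,0,1 for degrees 0…6.
(1 + t + t^2 + t^3 + t^4) has coefficients 1,1,1,1,1,0,0,0 for degrees 0…7.
Finally multiplying by (1 + t^2)^4, the product of all factors after the first has coefficients 1,1,5,5,11,10,14,10 for degrees 0…7.
[t^7] = 1·10 + 3·10 + 3·5 + 1·1 = 56.

56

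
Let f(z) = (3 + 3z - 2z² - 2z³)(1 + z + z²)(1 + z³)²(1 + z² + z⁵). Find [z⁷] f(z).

8

(3 + 3z - 2z² - 2z³) has coefficients 3,3,-2,-2 for degrees 0…3.
(1 + z + z²) has coefficients 1,1,1,0,0,0,0,0 for degrees 0…7.
Multiplying by (1 + z³)² gives running coefficients 1,1,1,2,2,2,1,1 for degrees 0…7.
Finally multiplying by (1 + z² + z⁵), the product of all factors after the first has coefficients 1,1,2,3,3,5,4,4 for degrees 0…7.
[z⁷] = 3·4 + 3·4 − 2·5 − 2·3 = 8.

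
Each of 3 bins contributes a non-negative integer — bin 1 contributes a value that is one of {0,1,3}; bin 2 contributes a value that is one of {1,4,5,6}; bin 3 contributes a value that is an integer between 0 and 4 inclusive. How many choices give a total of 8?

9

The generating function for the choices is (1 + y + y³)·(y + y⁴ + y⁵ + y⁶)·(1 + y + y² + y³ + y⁴); the count is [y⁸].
(1 + y + y³) has coefficients 1,1,0,1 for degrees 0…3.
(y + y⁴ + y⁵ + y⁶) has coefficients 0,1,0,0,1,1,1,0,0 for degrees 0…8.
Finally multiplying by (1 + y + y² + y³ + y⁴), the product of all factors after the first has coefficients 0,1,1,1,2,3,3,3,3 for degrees 0…8.
[y⁸] = 1·3 + 1·3 + 1·3 = 9.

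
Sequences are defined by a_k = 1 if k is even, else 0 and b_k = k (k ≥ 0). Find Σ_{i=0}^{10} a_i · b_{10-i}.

30

The convolution is the x^10 coefficient of A(x)B(x).
Σ = 1·10 + 0·9 + 1·8 + 0·7 + 1·6 + 0·5 + 1·4 + 0·3 + 1·2 + 0·1 + 1·0 = 30.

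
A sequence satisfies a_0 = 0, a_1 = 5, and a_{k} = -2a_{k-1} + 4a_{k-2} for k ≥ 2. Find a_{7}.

The ordinary generating function has denominator 1 + 2z - 4z^2.
Iterating the recurrence: a_0,…,a_{7} = 0, 5, -10, 40, -120, 400, -1280, 4160.

4160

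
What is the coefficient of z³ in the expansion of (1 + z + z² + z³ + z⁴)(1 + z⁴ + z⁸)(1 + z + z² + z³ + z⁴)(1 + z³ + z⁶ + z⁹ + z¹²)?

(1 + z + z² + z³ + z⁴) has coefficients 1,1,1,1 for degrees 0…3.
(1 + z⁴ + z⁸) has coefficients 1,0,0,0 for degrees 0…3.
Multiplying by (1 + z + z² + z³ + z⁴) gives running coefficients 1,1,1,1 for degrees 0…3.
Finally multiplying by (1 + z³ + z⁶ + z⁹ + z¹²), the product of all factors after the first has coefficients 1,1,1,2 for degrees 0…3.
[z³] = 1·2 + 1·1 + 1·1 + 1·1 = 5.

5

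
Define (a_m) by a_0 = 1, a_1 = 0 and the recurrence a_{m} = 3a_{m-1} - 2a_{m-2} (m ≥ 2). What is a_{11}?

-2046

The ordinary generating function has denominator 1 - 3y + 2y^2.
Iterating the recurrence: a_0,…,a_{11} = 1, 0, -2, -6, -14, -30, -62, -126, -254, -510, -1022, -2046.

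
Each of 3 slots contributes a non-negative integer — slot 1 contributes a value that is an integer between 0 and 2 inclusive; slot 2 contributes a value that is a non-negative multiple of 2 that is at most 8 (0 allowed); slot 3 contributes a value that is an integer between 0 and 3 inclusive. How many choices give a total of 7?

The generating function for the choices is (1 + t + t^2)·(1 + t^2 + t^4 + t^6 + t^8)·(1 + t + t^2 + t^3); the count is [t^7].
(1 + t + t^2) has coefficients 1,1,1 for degrees 0…2.
(1 + t^2 + t^4 + t^6 + t^8) has coefficients 1,0,1,0,1,0,1,0 for degrees 0…7.
Finally multiplying by (1 + t + t^2 + t^3), the product of all factors after the first has coefficients 1,1,2,2,2,2,2,2 for degrees 0…7.
[t^7] = 1·2 + 1·2 + 1·2 = 6.

6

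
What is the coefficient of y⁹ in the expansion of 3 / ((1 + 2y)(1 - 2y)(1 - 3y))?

104445

The denominator gives the recurrence a_n = 3a_(n−1) + 4a_(n−2) − 12a_(n−3) for n ≥ 3; the numerator fixes a_0 = 3, a_1 = 9, a_2 = 39.
Iterating: 3, 9, 39, 117, 399, 1197, 3783, 11349, 34815, 104445, so a_9 = 104445.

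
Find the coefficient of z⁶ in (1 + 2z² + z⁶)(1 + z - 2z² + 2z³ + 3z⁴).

7

(1 + 2z² + z⁶) has coefficients 1,0,2,0,0,0,1 for degrees 0…6.
(1 + z - 2z² + 2z³ + 3z⁴) has coefficients 1,1,-2,2,3,0,0 for degrees 0…6.
[z⁶] = 1·0 + 2·3 + 1·1 = 7.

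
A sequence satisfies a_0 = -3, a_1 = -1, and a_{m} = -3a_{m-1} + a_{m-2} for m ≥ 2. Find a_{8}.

The ordinary generating function has denominator 1 + 3q - q^2.
Iterating the recurrence: a_0,…,a_{8} = -3, -1, 0, -1, 3, -10, 33, -109, 360.

360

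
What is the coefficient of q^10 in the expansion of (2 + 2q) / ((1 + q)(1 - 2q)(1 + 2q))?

2048

The denominator gives the recurrence a_n = −a_(n−1) + 4a_(n−2) + 4a_(n−3) for n ≥ 3; the numerator fixes a_0 = 2, a_1 = 0, a_2 = 8.
Iterating: 2, 0, 8, 0, 32, 0, 128, 0, 512, 0, 2048, so a_10 = 2048.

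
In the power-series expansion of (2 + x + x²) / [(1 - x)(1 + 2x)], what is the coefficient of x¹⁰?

The denominator gives the recurrence a_n = −a_(n−1) + 2a_(n−2) for n ≥ 3; the numerator fixes a_0 = 2, a_1 = -1, a_2 = 6.
Iterating: 2, -1, 6, -8, 20, -36, 76, -148, 300, -596, 1196, so a_10 = 1196.

1196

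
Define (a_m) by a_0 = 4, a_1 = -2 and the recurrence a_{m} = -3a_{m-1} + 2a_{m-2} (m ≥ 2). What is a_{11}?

The ordinary generating function has denominator 1 + 3x - 2x^2.
Iterating the recurrence: a_0,…,a_{11} = 4, -2, 14, -46, 166, -590, 2102, -7486, 26662, -94958, 338198, -1204510.

-1204510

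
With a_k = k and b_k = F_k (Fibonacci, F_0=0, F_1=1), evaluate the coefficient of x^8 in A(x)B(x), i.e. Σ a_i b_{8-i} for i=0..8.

This is [x^8] in the product of the two ordinary generating functions.
Σ = 0·21 + 1·13 + 2·8 + 3·5 + 4·3 + 5·2 + 6·1 + 7·1 + 8·0 = 79.

79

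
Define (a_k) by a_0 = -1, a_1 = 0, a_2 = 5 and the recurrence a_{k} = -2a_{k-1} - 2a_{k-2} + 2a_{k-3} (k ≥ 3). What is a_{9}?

-120

The ordinary generating function has denominator 1 + 2q + 2q^2 - 2q^3.
Iterating the recurrence: a_0,…,a_{9} = -1, 0, 5, -12, 14, 6, -64, 144, -148, -120.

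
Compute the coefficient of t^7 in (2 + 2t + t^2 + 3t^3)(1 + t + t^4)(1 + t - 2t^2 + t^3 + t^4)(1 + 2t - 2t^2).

-3

(2 + 2t + t^2 + 3t^3) has coefficients 2,2,1,3 for degrees 0…3.
(1 + t + t^4) has coefficients 1,1,0,0,1,0,0,0 for degrees 0…7.
Multiplying by (1 + t - 2t^2 + t^3 + t^4) gives running coefficients 1,2,-1,-1,3,2,-2,1 for degrees 0…7.
Finally multiplying by (1 + 2t - 2t^2), the product of all factors after the first has coefficients 1,4,1,-7,3,10,-4,-7 for degrees 0…7.
[t^7] = 2·(-7) + 2·(-4) + 1·10 + 3·3 = -3.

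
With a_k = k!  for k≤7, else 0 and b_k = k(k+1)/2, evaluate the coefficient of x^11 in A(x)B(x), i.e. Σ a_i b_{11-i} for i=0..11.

64819

This is [x^11] in the product of the two ordinary generating functions.
Σ = 1·66 + 1·55 + 2·45 + 6·36 + 24·28 + 120·21 + 720·15 + 5040·10 + 0·6 + 0·3 + 0·1 + 0·0 = 64819.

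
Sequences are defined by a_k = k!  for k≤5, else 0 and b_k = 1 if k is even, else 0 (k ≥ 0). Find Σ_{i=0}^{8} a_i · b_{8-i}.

27

Write out a_i and b_{8-i} for i = 0,…,8 and sum the products.
Σ = 1·1 + 1·0 + 2·1 + 6·0 + 24·1 + 120·0 + 0·1 + 0·0 + 0·1 = 27.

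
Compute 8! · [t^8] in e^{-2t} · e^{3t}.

1

The EGF product rule gives c_8 = Σ_{k_1+k_2=8} C(8; k_1,k_2) · ∏ g_i(k_i), where e^{-2t} gives (-2)^k; e^{3t} gives (3)^k.
g_1(k) for k = 0…8: 1, -2, 4, -8, 16, -32, 64, -128, 256.
g_2(k) for k = 0…8: 1, 3, 9, 27, 81, 243, 729, 2187, 6561.
c_8 = Σ_k C(8,k)·g_1(k)·g_2(8−k) = 1·1·6561 + 8·(-2)·2187 + 28·4·729 + 56·(-8)·243 + 70·16·81 + 56·(-32)·27 + 28·64·9 + 8·(-128)·3 + 1·256·1 = 6561 − 34992 + 81648 − 108864 + 90720 − 48384 + 16128 − 3072 + 256 = 1.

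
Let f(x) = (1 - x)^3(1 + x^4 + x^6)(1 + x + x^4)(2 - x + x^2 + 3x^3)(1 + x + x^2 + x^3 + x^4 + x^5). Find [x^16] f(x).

-5

(1 - x)^3 has coefficients 1,-3,3,-1 for degrees 0…3.
(1 + x^4 + x^6) has coefficients 1,0,0,0,1,0,1,0,0,0,0,0,0,0,0,0,0 for degrees 0…16.
Multiplying by (1 + x + x^4) gives running coefficients 1,1,0,0,2,1,1,1,1,0,1,0,0,0,0,0,0 for degrees 0…16.
Multiplying by (2 - x + x^2 + 3x^3) gives running coefficients 2,1,0,4,7,0,3,8,5,3,6,2,1,3,0,0,0 for degrees 0…16.
Finally multiplying by (1 + x + x^2 + x^3 + x^4 + x^5), the product of all factors after the first has coefficients 2,3,3,7,14,14,15,22,27,26,25,27,25,20,15,12,6 for degrees 0…16.
[x^16] = 1·6 − 3·12 + 3·15 − 1·20 = -5.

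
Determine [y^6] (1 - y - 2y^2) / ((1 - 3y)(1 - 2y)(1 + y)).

Partial fractions give a closed form: a_n = (1)·3^n.
At n = 6: a_6 = 729.

729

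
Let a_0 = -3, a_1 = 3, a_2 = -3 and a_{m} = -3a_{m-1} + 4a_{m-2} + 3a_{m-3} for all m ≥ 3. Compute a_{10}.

-128208

The ordinary generating function has denominator 1 + 3y - 4y^2 - 3y^3.
Iterating the recurrence: a_0,…,a_{10} = -3, 3, -3, 12, -39, 156, -588, 2271, -8697, 33411, -128208.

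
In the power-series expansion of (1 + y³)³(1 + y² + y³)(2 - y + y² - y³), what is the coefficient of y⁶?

5

(1 + y³)³ has coefficients 1,0,0,3,0,0,3 for degrees 0…6.
(1 + y² + y³) has coefficients 1,0,1,1,0,0,0 for degrees 0…6.
Finally multiplying by (2 - y + y² - y³), the product of all factors after the first has coefficients 2,-1,3,0,0,0,-1 for degrees 0…6.
[y⁶] = 1·(-1) + 3·0 + 3·2 = 5.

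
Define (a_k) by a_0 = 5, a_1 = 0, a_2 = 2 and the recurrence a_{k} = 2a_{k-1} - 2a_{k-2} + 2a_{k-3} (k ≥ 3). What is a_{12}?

The ordinary generating function has denominator 1 - 2x + 2x^2 - 2x^3.
Iterating the recurrence: a_0,…,a_{12} = 5, 0, 2, 14, 24, 24, 28, 56, 104, 152, 208, 320, 528.

528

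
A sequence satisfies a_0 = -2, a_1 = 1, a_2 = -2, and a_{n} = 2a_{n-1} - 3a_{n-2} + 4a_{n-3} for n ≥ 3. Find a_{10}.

The ordinary generating function has denominator 1 - 2x + 3x^2 - 4x^3.
Iterating the recurrence: a_0,…,a_{10} = -2, 1, -2, -15, -20, -3, -6, -83, -160, -95, -42.

-42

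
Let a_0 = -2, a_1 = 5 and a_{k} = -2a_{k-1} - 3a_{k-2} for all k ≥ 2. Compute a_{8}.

-202

The ordinary generating function has denominator 1 + 2z + 3z^2.
Iterating the recurrence: a_0,…,a_{8} = -2, 5, -4, -7, 26, -31, -16, 125, -202.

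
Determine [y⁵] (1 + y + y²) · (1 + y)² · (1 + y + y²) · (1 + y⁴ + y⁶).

(1 + y + y²) has coefficients 1,1,1 for degrees 0…2.
(1 + y)² has coefficients 1,2,1,0,0,0 for degrees 0…5.
Multiplying by (1 + y + y²) gives running coefficients 1,3,4,3,1,0 for degrees 0…5.
Finally multiplying by (1 + y⁴ + y⁶), the product of all factors after the first has coefficients 1,3,4,3,2,3 for degrees 0…5.
[y⁵] = 1·3 + 1·2 + 1·3 = 8.

8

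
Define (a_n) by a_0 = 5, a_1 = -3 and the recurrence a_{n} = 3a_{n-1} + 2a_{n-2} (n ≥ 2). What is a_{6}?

The ordinary generating function has denominator 1 - 3y - 2y^2.
Iterating the recurrence: a_0,…,a_{6} = 5, -3, 1, -3, -7, -27, -95.

-95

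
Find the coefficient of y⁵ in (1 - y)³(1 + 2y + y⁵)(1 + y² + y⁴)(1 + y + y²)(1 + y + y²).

4

(1 - y)³ has coefficients 1,-3,3,-1 for degrees 0…3.
(1 + 2y + y⁵) has coefficients 1,2,0,0,0,1 for degrees 0…5.
Multiplying by (1 + y² + y⁴) gives running coefficients 1,2,1,2,1,3 for degrees 0…5.
Multiplying by (1 + y + y²) gives running coefficients 1,3,4,5,4,6 for degrees 0…5.
Finally multiplying by (1 + y + y²), the product of all factors after the first has coefficients 1,4,8,12,13,15 for degrees 0…5.
[y⁵] = 1·15 − 3·13 + 3·12 − 1·8 = 4.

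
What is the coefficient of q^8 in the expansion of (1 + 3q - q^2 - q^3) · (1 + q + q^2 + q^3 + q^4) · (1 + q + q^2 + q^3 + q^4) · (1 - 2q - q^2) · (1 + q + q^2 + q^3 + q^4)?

(1 + 3q - q^2 - q^3) has coefficients 1,3,-1,-1 for degrees 0…3.
(1 + q + q^2 + q^3 + q^4) has coefficients 1,1,1,1,1,0,0,0,0 for degrees 0…8.
Multiplying by (1 + q + q^2 + q^3 + q^4) gives running coefficients 1,2,3,4,5,4,3,2,1 for degrees 0…8.
Multiplying by (1 - 2q - q^2) gives running coefficients 1,0,-2,-4,-6,-10,-10,-8,-6 for degrees 0…8.
Finally multiplying by (1 + q + q^2 + q^3 + q^4), the product of all factors after the first has coefficients 1,1,-1,-5,-11,-22,-32,-38,-40 for degrees 0…8.
[q^8] = 1·(-40) + 3·(-38) − 1·(-32) − 1·(-22) = -100.

-100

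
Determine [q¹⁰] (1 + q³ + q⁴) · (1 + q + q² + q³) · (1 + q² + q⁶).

(1 + q³ + q⁴) has coefficients 1,0,0,1,1 for degrees 0…4.
(1 + q + q² + q³) has coefficients 1,1,1,1,0,0,0,0,0,0,0 for degrees 0…10.
Finally multiplying by (1 + q² + q⁶), the product of all factors after the first has coefficients 1,1,2,2,1,1,1,1,1,1,0 for degrees 0…10.
[q¹⁰] = 1·0 + 1·1 + 1·1 = 2.

2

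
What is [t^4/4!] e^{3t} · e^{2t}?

625

The EGF product rule gives c_4 = Σ_{k_1+k_2=4} C(4; k_1,k_2) · ∏ g_i(k_i), where e^{3t} gives (3)^k; e^{2t} gives (2)^k.
g_1(k) for k = 0…4: 1, 3, 9, 27, 81.
g_2(k) for k = 0…4: 1, 2, 4, 8, 16.
c_4 = Σ_k C(4,k)·g_1(k)·g_2(4−k) = 1·1·16 + 4·3·8 + 6·9·4 + 4·27·2 + 1·81·1 = 16 + 96 + 216 + 216 + 81 = 625.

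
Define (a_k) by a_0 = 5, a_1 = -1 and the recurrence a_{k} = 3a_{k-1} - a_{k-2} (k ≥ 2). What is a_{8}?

The ordinary generating function has denominator 1 - 3y + y^2.
Iterating the recurrence: a_0,…,a_{8} = 5, -1, -8, -23, -61, -160, -419, -1097, -2872.

-2872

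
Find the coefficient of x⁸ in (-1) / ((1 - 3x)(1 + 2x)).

-4039

Partial fractions give a closed form: a_n = (-3/5)·3^n + (-2/5)·(-2)^n.
At n = 8: a_8 = -4039.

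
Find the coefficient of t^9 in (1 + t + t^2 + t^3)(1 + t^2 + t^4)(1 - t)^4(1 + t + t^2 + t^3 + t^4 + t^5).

4

(1 + t + t^2 + t^3) has coefficients 1,1,1,1 for degrees 0…3.
(1 + t^2 + t^4) has coefficients 1,0,1,0,1,0,0,0,0,0 for degrees 0…9.
Multiplying by (1 - t)^4 gives running coefficients 1,-4,7,-8,8,-8,7,-4,1,0 for degrees 0…9.
Finally multiplying by (1 + t + t^2 + t^3 + t^4 + t^5), the product of all factors after the first has coefficients 1,-3,4,-4,4,-4,2,2,-4,4 for degrees 0…9.
[t^9] = 1·4 + 1·(-4) + 1·2 + 1·2 = 4.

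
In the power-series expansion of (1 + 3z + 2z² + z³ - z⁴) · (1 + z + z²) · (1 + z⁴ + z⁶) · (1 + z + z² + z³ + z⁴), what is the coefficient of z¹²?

14

(1 + 3z + 2z² + z³ - z⁴) has coefficients 1,3,2,1,-1 for degrees 0…4.
(1 + z + z²) has coefficients 1,1,1,0,0,0,0,0,0,0,0,0,0 for degrees 0…12.
Multiplying by (1 + z⁴ + z⁶) gives running coefficients 1,1,1,0,1,1,2,1,1,0,0,0,0 for degrees 0…12.
Finally multiplying by (1 + z + z² + z³ + z⁴), the product of all factors after the first has coefficients 1,2,3,3,4,4,5,5,6,5,4,2,1 for degrees 0…12.
[z¹²] = 1·1 + 3·2 + 2·4 + 1·5 − 1·6 = 14.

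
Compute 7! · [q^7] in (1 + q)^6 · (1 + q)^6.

The EGF product rule gives c_7 = Σ_{k_1+k_2=7} C(7; k_1,k_2) · ∏ g_i(k_i), where (1+q)^6 gives the falling factorial (6)_k; (1+q)^6 gives the falling factorial (6)_k.
g_1(k) for k = 0…7: 1, 6, 30, 120, 360, 720, 720, 0.
g_2(k) for k = 0…7: 1, 6, 30, 120, 360, 720, 720, 0.
c_7 = Σ_k C(7,k)·g_1(k)·g_2(7−k) = 7·6·720 + 21·30·720 + 35·120·360 + 35·360·120 + 21·720·30 + 7·720·6 = 30240 + 453600 + 1512000 + 1512000 + 453600 + 30240 = 3991680.

3991680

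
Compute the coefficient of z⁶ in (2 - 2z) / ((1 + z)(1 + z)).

The denominator gives the recurrence a_n = −2a_(n−1) − a_(n−2) for n ≥ 3; the numerator fixes a_0 = 2, a_1 = -6, a_2 = 10.
Iterating: 2, -6, 10, -14, 18, -22, 26, so a_6 = 26.

26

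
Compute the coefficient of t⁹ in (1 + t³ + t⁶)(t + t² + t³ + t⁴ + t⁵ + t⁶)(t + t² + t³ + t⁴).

(1 + t³ + t⁶) has coefficients 1,0,0,1,0,0,1 for degrees 0…6.
(t + t² + t³ + t⁴ + t⁵ + t⁶) has coefficients 0,1,1,1,1,1,1,0,0,0 for degrees 0…9.
Finally multiplying by (t + t² + t³ + t⁴), the product of all factors after the first has coefficients 0,0,1,2,3,4,4,4,3,2 for degrees 0…9.
[t⁹] = 1·2 + 1·4 + 1·2 = 8.

8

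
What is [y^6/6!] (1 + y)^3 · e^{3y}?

15633

The EGF product rule gives c_6 = Σ_{k_1+k_2=6} C(6; k_1,k_2) · ∏ g_i(k_i), where (1+y)^3 gives the falling factorial (3)_k; e^{3y} gives (3)^k.
g_1(k) for k = 0…6: 1, 3, 6, 6, 0, 0, 0.
g_2(k) for k = 0…6: 1, 3, 9, 27, 81, 243, 729.
c_6 = Σ_k C(6,k)·g_1(k)·g_2(6−k) = 1·1·729 + 6·3·243 + 15·6·81 + 20·6·27 = 729 + 4374 + 7290 + 3240 = 15633.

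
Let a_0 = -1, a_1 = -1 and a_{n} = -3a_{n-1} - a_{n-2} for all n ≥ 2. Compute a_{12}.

The ordinary generating function has denominator 1 + 3z + z^2.
Iterating the recurrence: a_0,…,a_{12} = -1, -1, 4, -11, 29, -76, 199, -521, 1364, -3571, 9349, -24476, 64079.

64079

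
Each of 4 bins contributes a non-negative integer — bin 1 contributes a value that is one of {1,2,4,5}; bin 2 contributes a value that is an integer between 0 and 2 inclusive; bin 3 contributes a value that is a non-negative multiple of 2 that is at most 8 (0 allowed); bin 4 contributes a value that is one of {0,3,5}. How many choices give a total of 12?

The generating function for the choices is (x + x² + x⁴ + x⁵)·(1 + x + x²)·(1 + x² + x⁴ + x⁶ + x⁸)·(1 + x³ + x⁵); the count is [x¹²].
(x + x² + x⁴ + x⁵) has coefficients 0,1,1,0,1,1 for degrees 0…5.
(1 + x + x²) has coefficients 1,1,1,0,0,0,0,0,0,0,0,0,0 for degrees 0…12.
Multiplying by (1 + x² + x⁴ + x⁶ + x⁸) gives running coefficients 1,1,2,1,2,1,2,1,2,1,1,0,0 for degrees 0…12.
Finally multiplying by (1 + x³ + x⁵), the product of all factors after the first has coefficients 1,1,2,2,3,4,4,5,4,5,3,4,2 for degrees 0…12.
[x¹²] = 1·4 + 1·3 + 1·4 + 1·5 = 16.

16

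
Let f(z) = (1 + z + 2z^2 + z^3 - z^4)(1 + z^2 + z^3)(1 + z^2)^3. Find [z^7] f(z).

18

(1 + z + 2z^2 + z^3 - z^4) has coefficients 1,1,2,1,-1 for degrees 0…4.
(1 + z^2 + z^3) has coefficients 1,0,1,1,0,0,0,0 for degrees 0…7.
Finally multiplying by (1 + z^2)^3, the product of all factors after the first has coefficients 1,0,4,1,6,3,4,3 for degrees 0…7.
[z^7] = 1·3 + 1·4 + 2·3 + 1·6 − 1·1 = 18.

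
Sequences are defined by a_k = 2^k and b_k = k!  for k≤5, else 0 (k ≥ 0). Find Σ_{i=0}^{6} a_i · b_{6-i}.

512

The convolution is the t^6 coefficient of A(t)B(t).
Σ = 1·0 + 2·120 + 4·24 + 8·6 + 16·2 + 32·1 + 64·1 = 512.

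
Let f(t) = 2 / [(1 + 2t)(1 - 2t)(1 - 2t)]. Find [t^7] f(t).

The denominator gives the recurrence a_n = 2a_(n−1) + 4a_(n−2) − 8a_(n−3) for n ≥ 3; the numerator fixes a_0 = 2, a_1 = 4, a_2 = 16.
Iterating: 2, 4, 16, 32, 96, 192, 512, 1024, so a_7 = 1024.

1024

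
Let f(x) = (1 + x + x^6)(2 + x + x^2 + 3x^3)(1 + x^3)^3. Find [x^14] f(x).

(1 + x + x^6) has coefficients 1,1,0,0,0,0,1 for degrees 0…6.
(2 + x + x^2 + 3x^3) has coefficients 2,1,1,3,0,0,0,0,0,0,0,0,0,0,0 for degrees 0…14.
Finally multiplying by (1 + x^3)^3, the product of all factors after the first has coefficients 2,1,1,9,3,3,15,3,3,11,1,1,3,0,0 for degrees 0…14.
[x^14] = 1·0 + 1·0 + 1·3 = 3.

3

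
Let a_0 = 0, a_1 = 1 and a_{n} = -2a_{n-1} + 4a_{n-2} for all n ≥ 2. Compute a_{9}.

8704

The ordinary generating function has denominator 1 + 2q - 4q^2.
Iterating the recurrence: a_0,…,a_{9} = 0, 1, -2, 8, -24, 80, -256, 832, -2688, 8704.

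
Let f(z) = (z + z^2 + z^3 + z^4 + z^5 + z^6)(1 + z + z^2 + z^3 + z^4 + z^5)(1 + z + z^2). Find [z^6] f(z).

(z + z^2 + z^3 + z^4 + z^5 + z^6) has coefficients 0,1,1,1,1,1,1 for degrees 0…6.
(1 + z + z^2 + z^3 + z^4 + z^5) has coefficients 1,1,1,1,1,1,0 for degrees 0…6.
Finally multiplying by (1 + z + z^2), the product of all factors after the first has coefficients 1,2,3,3,3,3,2 for degrees 0…6.
[z^6] = 1·3 + 1·3 + 1·3 + 1·3 + 1·2 + 1·1 = 15.

15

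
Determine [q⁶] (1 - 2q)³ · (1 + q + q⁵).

(1 - 2q)³ has coefficients 1,-6,12,-8 for degrees 0…3.
(1 + q + q⁵) has coefficients 1,1,0,0,0,1,0 for degrees 0…6.
[q⁶] = 1·0 − 6·1 + 12·0 − 8·0 = -6.

-6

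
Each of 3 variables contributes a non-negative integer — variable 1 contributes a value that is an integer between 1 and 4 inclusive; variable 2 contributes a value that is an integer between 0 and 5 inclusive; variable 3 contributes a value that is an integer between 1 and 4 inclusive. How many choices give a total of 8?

15

The generating function for the choices is (t + t² + t³ + t⁴)·(1 + t + t² + t³ + t⁴ + t⁵)·(t + t² + t³ + t⁴); the count is [t⁸].
(t + t² + t³ + t⁴) has coefficients 0,1,1,1,1 for degrees 0…4.
(1 + t + t² + t³ + t⁴ + t⁵) has coefficients 1,1,1,1,1,1,0,0,0 for degrees 0…8.
Finally multiplying by (t + t² + t³ + t⁴), the product of all factors after the first has coefficients 0,1,2,3,4,4,4,3,2 for degrees 0…8.
[t⁸] = 1·3 + 1·4 + 1·4 + 1·4 = 15.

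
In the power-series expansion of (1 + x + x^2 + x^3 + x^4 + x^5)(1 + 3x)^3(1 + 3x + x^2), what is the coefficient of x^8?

252

(1 + x + x^2 + x^3 + x^4 + x^5) has coefficients 1,1,1,1,1,1 for degrees 0…5.
(1 + 3x)^3 has coefficients 1,9,27,27,0,0,0,0,0 for degrees 0…8.
Finally multiplying by (1 + 3x + x^2), the product of all factors after the first has coefficients 1,12,55,117,108,27,0,0,0 for degrees 0…8.
[x^8] = 1·0 + 1·0 + 1·0 + 1·27 + 1·108 + 1·117 = 252.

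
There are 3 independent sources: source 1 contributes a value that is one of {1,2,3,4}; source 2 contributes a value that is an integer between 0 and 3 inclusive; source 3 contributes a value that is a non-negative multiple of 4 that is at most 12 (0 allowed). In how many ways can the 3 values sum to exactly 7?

The generating function for the choices is (y + y² + y³ + y⁴)·(1 + y + y² + y³)·(1 + y⁴ + y⁸ + y¹²); the count is [y⁷].
(y + y² + y³ + y⁴) has coefficients 0,1,1,1,1 for degrees 0…4.
(1 + y + y² + y³) has coefficients 1,1,1,1,0,0,0,0 for degrees 0…7.
Finally multiplying by (1 + y⁴ + y⁸ + y¹²), the product of all factors after the first has coefficients 1,1,1,1,1,1,1,1 for degrees 0…7.
[y⁷] = 1·1 + 1·1 + 1·1 + 1·1 = 4.

4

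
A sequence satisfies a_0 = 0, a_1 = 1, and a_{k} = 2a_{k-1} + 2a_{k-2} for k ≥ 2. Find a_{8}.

896

The ordinary generating function has denominator 1 - 2z - 2z^2.
Iterating the recurrence: a_0,…,a_{8} = 0, 1, 2, 6, 16, 44, 120, 328, 896.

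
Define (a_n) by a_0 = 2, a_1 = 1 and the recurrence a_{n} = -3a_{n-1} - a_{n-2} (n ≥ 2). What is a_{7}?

665

The ordinary generating function has denominator 1 + 3q + q^2.
Iterating the recurrence: a_0,…,a_{7} = 2, 1, -5, 14, -37, 97, -254, 665.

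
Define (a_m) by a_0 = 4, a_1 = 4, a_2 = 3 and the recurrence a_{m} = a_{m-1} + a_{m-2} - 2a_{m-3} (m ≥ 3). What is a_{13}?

The ordinary generating function has denominator 1 - t - t^2 + 2t^3.
Iterating the recurrence: a_0,…,a_{13} = 4, 4, 3, -1, -6, -13, -17, -18, -9, 7, 34, 59, 79, 70.

70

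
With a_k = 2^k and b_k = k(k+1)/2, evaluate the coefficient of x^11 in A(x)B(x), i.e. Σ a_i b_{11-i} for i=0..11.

8100

The convolution is the t^11 coefficient of A(t)B(t).
Σ = 1·66 + 2·55 + 4·45 + 8·36 + 16·28 + 32·21 + 64·15 + 128·10 + 256·6 + 512·3 + 1024·1 + 2048·0 = 8100.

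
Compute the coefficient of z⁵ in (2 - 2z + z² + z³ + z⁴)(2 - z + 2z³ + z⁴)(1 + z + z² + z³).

(2 - 2z + z² + z³ + z⁴) has coefficients 2,-2,1,1,1 for degrees 0…4.
(2 - z + 2z³ + z⁴) has coefficients 2,-1,0,2,1,0 for degrees 0…5.
Finally multiplying by (1 + z + z² + z³), the product of all factors after the first has coefficients 2,1,1,3,2,3 for degrees 0…5.
[z⁵] = 2·3 − 2·2 + 1·3 + 1·1 + 1·1 = 7.

7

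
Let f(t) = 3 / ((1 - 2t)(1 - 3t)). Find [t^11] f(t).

1582035

Partial fractions give a closed form: a_n = (-6)·2^n + (9)·3^n.
At n = 11: a_11 = 1582035.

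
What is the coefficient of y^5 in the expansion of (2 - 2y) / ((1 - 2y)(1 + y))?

20

Partial fractions give a closed form: a_n = (2/3)·2^n + (4/3)·(-1)^n.
At n = 5: a_5 = 20.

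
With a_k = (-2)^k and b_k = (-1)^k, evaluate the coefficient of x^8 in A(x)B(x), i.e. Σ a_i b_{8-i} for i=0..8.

511

The convolution is the t^8 coefficient of A(t)B(t).
Σ = 1·1 − 2·(-1) + 4·1 − 8·(-1) + 16·1 − 32·(-1) + 64·1 − 128·(-1) + 256·1 = 511.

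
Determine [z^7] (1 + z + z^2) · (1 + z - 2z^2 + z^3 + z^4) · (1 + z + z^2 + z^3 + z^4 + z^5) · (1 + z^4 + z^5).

9

(1 + z + z^2) has coefficients 1,1,1 for degrees 0…2.
(1 + z - 2z^2 + z^3 + z^4) has coefficients 1,1,-2,1,1,0,0,0 for degrees 0…7.
Multiplying by (1 + z + z^2 + z^3 + z^4 + z^5) gives running coefficients 1,2,0,1,2,2,1,0 for degrees 0…7.
Finally multiplying by (1 + z^4 + z^5), the product of all factors after the first has coefficients 1,2,0,1,3,5,3,1 for degrees 0…7.
[z^7] = 1·1 + 1·3 + 1·5 = 9.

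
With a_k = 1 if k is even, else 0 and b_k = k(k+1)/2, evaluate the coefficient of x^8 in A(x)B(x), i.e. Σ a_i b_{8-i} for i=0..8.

70

The convolution is the x^8 coefficient of A(x)B(x).
Σ = 1·36 + 0·28 + 1·21 + 0·15 + 1·10 + 0·6 + 1·3 + 0·1 + 1·0 = 70.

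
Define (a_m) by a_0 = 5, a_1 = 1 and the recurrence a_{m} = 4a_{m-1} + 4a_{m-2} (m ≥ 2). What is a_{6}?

The ordinary generating function has denominator 1 - 4q - 4q^2.
Iterating the recurrence: a_0,…,a_{6} = 5, 1, 24, 100, 496, 2384, 11520.

11520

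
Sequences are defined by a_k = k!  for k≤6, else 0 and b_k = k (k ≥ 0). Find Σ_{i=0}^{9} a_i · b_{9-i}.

2827

The convolution is the t^9 coefficient of A(t)B(t).
Σ = 1·9 + 1·8 + 2·7 + 6·6 + 24·5 + 120·4 + 720·3 + 0·2 + 0·1 + 0·0 = 2827.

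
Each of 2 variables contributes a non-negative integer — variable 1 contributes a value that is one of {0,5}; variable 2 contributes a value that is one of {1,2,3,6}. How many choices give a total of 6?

2

The generating function for the choices is (1 + y⁵)·(y + y² + y³ + y⁶); the count is [y⁶].
(1 + y⁵) has coefficients 1,0,0,0,0,1 for degrees 0…5.
(y + y² + y³ + y⁶) has coefficients 0,1,1,1,0,0,1 for degrees 0…6.
[y⁶] = 1·1 + 1·1 = 2.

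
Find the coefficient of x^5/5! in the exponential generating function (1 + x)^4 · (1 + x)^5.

15120

The EGF product rule gives c_5 = Σ_{k_1+k_2=5} C(5; k_1,k_2) · ∏ g_i(k_i), where (1+x)^4 gives the falling factorial (4)_k; (1+x)^5 gives the falling factorial (5)_k.
g_1(k) for k = 0…5: 1, 4, 12, 24, 24, 0.
g_2(k) for k = 0…5: 1, 5, 20, 60, 120, 120.
c_5 = Σ_k C(5,k)·g_1(k)·g_2(5−k) = 1·1·120 + 5·4·120 + 10·12·60 + 10·24·20 + 5·24·5 = 120 + 2400 + 7200 + 4800 + 600 = 15120.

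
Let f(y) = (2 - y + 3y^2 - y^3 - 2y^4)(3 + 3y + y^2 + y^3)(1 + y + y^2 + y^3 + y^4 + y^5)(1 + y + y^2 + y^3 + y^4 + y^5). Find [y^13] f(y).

(2 - y + 3y^2 - y^3 - 2y^4) has coefficients 2,-1,3,-1,-2 for degrees 0…4.
(3 + 3y + y^2 + y^3) has coefficients 3,3,1,1,0,0,0,0,0,0,0,0,0,0 for degrees 0…13.
Multiplying by (1 + y + y^2 + y^3 + y^4 + y^5) gives running coefficients 3,6,7,8,8,8,5,2,1,0,0,0,0,0 for degrees 0…13.
Finally multiplying by (1 + y + y^2 + y^3 + y^4 + y^5), the product of all factors after the first has coefficients 3,9,16,24,32,40,42,38,32,24,16,8,3,1 for degrees 0…13.
[y^13] = 2·1 − 1·3 + 3·8 − 1·16 − 2·24 = -41.

-41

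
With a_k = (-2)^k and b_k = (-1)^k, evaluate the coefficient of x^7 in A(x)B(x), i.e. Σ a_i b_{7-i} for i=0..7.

-255

This is [x^7] in the product of the two ordinary generating functions.
Σ = 1·(-1) − 2·1 + 4·(-1) − 8·1 + 16·(-1) − 32·1 + 64·(-1) − 128·1 = -255.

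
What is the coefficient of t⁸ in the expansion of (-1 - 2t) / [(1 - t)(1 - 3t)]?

-16401

Partial fractions give a closed form: a_n = (3/2)·1^n + (-5/2)·3^n.
At n = 8: a_8 = -16401.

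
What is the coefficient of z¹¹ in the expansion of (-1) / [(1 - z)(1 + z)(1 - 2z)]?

-2730

The denominator gives the recurrence a_n = 2a_(n−1) + a_(n−2) − 2a_(n−3) for n ≥ 3; the numerator fixes a_0 = -1, a_1 = -2, a_2 = -5.
Iterating: -1, -2, -5, -10, -21, -42, -85, -170, -341, -682, -1365, -2730, so a_11 = -2730.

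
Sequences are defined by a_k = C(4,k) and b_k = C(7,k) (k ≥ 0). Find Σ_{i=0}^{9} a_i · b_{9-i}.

The convolution is the t^9 coefficient of A(t)B(t).
Σ = 1·0 + 4·0 + 6·1 + 4·7 + 1·21 + 0·35 + 0·35 + 0·21 + 0·7 + 0·1 = 55.

55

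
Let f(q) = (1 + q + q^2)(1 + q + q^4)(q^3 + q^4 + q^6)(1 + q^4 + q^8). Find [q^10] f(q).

6

(1 + q + q^2) has coefficients 1,1,1 for degrees 0…2.
(1 + q + q^4) has coefficients 1,1,0,0,1,0,0,0,0,0,0 for degrees 0…10.
Multiplying by (q^3 + q^4 + q^6) gives running coefficients 0,0,0,1,2,1,1,2,1,0,1 for degrees 0…10.
Finally multiplying by (1 + q^4 + q^8), the product of all factors after the first has coefficients 0,0,0,1,2,1,1,3,3,1,2 for degrees 0…10.
[q^10] = 1·2 + 1·1 + 1·3 = 6.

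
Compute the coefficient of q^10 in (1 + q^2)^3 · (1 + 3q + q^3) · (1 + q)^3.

9

(1 + q^2)^3 has coefficients 1,0,3,0,3,0,1 for degrees 0…6.
(1 + 3q + q^3) has coefficients 1,3,0,1,0,0,0,0,0,0,0 for degrees 0…10.
Finally multiplying by (1 + q)^3, the product of all factors after the first has coefficients 1,6,12,11,6,3,1,0,0,0,0 for degrees 0…10.
[q^10] = 1·0 + 3·0 + 3·1 + 1·6 = 9.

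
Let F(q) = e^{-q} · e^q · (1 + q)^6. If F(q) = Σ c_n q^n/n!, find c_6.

720

The EGF product rule gives c_6 = Σ_{k_1+k_2+k_3=6} C(6; k_1,k_2,k_3) · ∏ g_i(k_i), where e^{-q} gives (-1)^k; e^q gives (1)^k; (1+q)^6 gives the falling factorial (6)_k.
g_1(k) for k = 0…6: 1, -1, 1, -1, 1, -1, 1.
g_2(k) for k = 0…6: 1, 1, 1, 1, 1, 1, 1.
g_3(k) for k = 0…6: 1, 6, 30, 120, 360, 720, 720.
First combine the last two factors: h(k) = Σ_j C(k,j)·g_2(j)·g_3(k−j) for k = 0…6: 1, 7, 43, 229, 1045, 4051, 13327.
c_6 = Σ_k C(6,k)·g_1(k)·h(6−k) = 1·1·13327 + 6·(-1)·4051 + 15·1·1045 + 20·(-1)·229 + 15·1·43 + 6·(-1)·7 + 1·1·1 = 13327 − 24306 + 15675 − 4580 + 645 − 42 + 1 = 720.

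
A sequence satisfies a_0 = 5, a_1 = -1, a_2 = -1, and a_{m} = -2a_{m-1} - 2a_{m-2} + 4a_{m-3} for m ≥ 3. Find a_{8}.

The ordinary generating function has denominator 1 + 2y + 2y^2 - 4y^3.
Iterating the recurrence: a_0,…,a_{8} = 5, -1, -1, 24, -50, 48, 100, -496, 984.

984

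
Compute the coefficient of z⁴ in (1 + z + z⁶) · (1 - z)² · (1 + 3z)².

-3

(1 + z + z⁶) has coefficients 1,1,0,0,0 for degrees 0…4.
(1 - z)² has coefficients 1,-2,1,0,0 for degrees 0…4.
Finally multiplying by (1 + 3z)², the product of all factors after the first has coefficients 1,4,-2,-12,9 for degrees 0…4.
[z⁴] = 1·9 + 1·(-12) = -3.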